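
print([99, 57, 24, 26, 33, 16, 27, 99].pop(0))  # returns 99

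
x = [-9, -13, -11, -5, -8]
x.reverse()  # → [-8, -5, -11, -13, -9]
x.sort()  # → [-13, -11, -9, -8, -5]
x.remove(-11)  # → [-13, -9, -8, -5]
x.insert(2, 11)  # [-13, -9, 11, -8, -5]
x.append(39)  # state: [-13, -9, 11, -8, -5, 39]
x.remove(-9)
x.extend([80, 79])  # [-13, 11, -8, -5, 39, 80, 79]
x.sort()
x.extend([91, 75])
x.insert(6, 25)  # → [-13, -8, -5, 11, 39, 79, 25, 80, 91, 75]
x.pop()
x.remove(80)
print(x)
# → [-13, -8, -5, 11, 39, 79, 25, 91]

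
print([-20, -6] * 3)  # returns [-20, -6, -20, -6, -20, -6]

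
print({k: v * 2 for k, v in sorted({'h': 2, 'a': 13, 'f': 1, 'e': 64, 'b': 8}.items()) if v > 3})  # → {'a': 26, 'b': 16, 'e': 128}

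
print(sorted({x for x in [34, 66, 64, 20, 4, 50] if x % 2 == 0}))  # [4, 20, 34, 50, 64, 66]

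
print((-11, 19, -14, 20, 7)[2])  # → -14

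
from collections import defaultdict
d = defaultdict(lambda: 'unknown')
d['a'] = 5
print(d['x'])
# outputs unknown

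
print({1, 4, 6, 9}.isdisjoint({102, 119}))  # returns True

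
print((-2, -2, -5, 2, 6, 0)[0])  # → -2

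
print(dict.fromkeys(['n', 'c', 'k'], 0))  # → {'n': 0, 'c': 0, 'k': 0}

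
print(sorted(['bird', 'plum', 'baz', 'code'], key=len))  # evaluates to ['baz', 'bird', 'plum', 'code']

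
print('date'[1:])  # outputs ate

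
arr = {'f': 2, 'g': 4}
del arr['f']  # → {'g': 4}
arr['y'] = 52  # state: {'g': 4, 'y': 52}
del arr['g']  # {'y': 52}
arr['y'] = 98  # {'y': 98}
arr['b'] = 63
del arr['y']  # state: {'b': 63}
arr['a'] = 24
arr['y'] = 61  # {'b': 63, 'a': 24, 'y': 61}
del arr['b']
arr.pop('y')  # 61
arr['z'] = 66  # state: {'a': 24, 'z': 66}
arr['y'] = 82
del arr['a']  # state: {'z': 66, 'y': 82}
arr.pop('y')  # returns 82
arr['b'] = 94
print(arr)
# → {'z': 66, 'b': 94}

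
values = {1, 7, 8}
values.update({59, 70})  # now {1, 7, 8, 59, 70}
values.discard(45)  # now {1, 7, 8, 59, 70}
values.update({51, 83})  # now {1, 7, 8, 51, 59, 70, 83}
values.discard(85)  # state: {1, 7, 8, 51, 59, 70, 83}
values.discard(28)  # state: {1, 7, 8, 51, 59, 70, 83}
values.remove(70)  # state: {1, 7, 8, 51, 59, 83}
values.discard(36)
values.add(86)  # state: {1, 7, 8, 51, 59, 83, 86}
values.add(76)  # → {1, 7, 8, 51, 59, 76, 83, 86}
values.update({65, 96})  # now {1, 7, 8, 51, 59, 65, 76, 83, 86, 96}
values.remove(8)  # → {1, 7, 51, 59, 65, 76, 83, 86, 96}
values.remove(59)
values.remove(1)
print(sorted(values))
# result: [7, 51, 65, 76, 83, 86, 96]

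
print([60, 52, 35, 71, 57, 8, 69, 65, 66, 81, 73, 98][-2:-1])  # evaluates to [73]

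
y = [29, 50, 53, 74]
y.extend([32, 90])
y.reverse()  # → [90, 32, 74, 53, 50, 29]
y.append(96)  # [90, 32, 74, 53, 50, 29, 96]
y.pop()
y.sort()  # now [29, 32, 50, 53, 74, 90]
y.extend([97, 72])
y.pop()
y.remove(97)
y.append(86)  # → [29, 32, 50, 53, 74, 90, 86]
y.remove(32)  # [29, 50, 53, 74, 90, 86]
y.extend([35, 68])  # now [29, 50, 53, 74, 90, 86, 35, 68]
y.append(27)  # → [29, 50, 53, 74, 90, 86, 35, 68, 27]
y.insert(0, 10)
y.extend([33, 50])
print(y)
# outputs [10, 29, 50, 53, 74, 90, 86, 35, 68, 27, 33, 50]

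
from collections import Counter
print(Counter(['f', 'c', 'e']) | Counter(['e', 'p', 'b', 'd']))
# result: Counter({'f': 1, 'c': 1, 'e': 1, 'p': 1, 'b': 1, 'd': 1})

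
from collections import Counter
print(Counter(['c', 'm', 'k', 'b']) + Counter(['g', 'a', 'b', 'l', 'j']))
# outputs Counter({'b': 2, 'c': 1, 'm': 1, 'k': 1, 'g': 1, 'a': 1, 'l': 1, 'j': 1})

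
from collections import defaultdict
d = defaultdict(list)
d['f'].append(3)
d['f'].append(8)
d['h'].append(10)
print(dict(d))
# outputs {'f': [3, 8], 'h': [10]}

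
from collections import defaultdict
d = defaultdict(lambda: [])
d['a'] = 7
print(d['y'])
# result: []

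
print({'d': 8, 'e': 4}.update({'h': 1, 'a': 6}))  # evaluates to None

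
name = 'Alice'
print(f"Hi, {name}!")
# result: Hi, Alice!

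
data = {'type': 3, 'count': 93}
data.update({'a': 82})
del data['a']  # {'type': 3, 'count': 93}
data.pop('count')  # 93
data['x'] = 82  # {'type': 3, 'x': 82}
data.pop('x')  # 82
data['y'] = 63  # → {'type': 3, 'y': 63}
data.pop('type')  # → 3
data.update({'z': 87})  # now {'y': 63, 'z': 87}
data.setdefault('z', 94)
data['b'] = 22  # {'y': 63, 'z': 87, 'b': 22}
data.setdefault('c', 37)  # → 37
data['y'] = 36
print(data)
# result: {'y': 36, 'z': 87, 'b': 22, 'c': 37}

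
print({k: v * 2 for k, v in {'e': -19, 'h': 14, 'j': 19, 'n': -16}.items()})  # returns {'e': -38, 'h': 28, 'j': 38, 'n': -32}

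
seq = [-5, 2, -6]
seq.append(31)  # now [-5, 2, -6, 31]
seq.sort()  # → [-6, -5, 2, 31]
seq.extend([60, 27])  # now [-6, -5, 2, 31, 60, 27]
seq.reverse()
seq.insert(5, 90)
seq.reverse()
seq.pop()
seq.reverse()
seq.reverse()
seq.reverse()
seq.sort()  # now [-6, -5, 2, 31, 60, 90]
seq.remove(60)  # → [-6, -5, 2, 31, 90]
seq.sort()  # [-6, -5, 2, 31, 90]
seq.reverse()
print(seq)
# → [90, 31, 2, -5, -6]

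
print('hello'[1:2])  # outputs e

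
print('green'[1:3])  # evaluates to re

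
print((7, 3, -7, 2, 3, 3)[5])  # 3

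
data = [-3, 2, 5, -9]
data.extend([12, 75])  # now [-3, 2, 5, -9, 12, 75]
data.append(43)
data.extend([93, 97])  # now [-3, 2, 5, -9, 12, 75, 43, 93, 97]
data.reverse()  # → [97, 93, 43, 75, 12, -9, 5, 2, -3]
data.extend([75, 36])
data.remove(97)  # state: [93, 43, 75, 12, -9, 5, 2, -3, 75, 36]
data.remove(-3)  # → [93, 43, 75, 12, -9, 5, 2, 75, 36]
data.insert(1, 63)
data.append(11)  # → [93, 63, 43, 75, 12, -9, 5, 2, 75, 36, 11]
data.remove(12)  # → [93, 63, 43, 75, -9, 5, 2, 75, 36, 11]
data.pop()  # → 11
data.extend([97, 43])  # [93, 63, 43, 75, -9, 5, 2, 75, 36, 97, 43]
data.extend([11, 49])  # [93, 63, 43, 75, -9, 5, 2, 75, 36, 97, 43, 11, 49]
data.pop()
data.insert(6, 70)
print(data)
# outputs [93, 63, 43, 75, -9, 5, 70, 2, 75, 36, 97, 43, 11]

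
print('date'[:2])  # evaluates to da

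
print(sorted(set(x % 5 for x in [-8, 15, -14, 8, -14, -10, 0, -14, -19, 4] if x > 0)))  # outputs [0, 3, 4]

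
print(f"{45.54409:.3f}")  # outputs 45.544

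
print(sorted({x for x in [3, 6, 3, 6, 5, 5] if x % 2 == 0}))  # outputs [6]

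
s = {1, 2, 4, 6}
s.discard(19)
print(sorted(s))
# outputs [1, 2, 4, 6]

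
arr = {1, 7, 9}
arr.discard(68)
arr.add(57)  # {1, 7, 9, 57}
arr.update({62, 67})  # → {1, 7, 9, 57, 62, 67}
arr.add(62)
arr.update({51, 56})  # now {1, 7, 9, 51, 56, 57, 62, 67}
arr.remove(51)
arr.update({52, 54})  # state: {1, 7, 9, 52, 54, 56, 57, 62, 67}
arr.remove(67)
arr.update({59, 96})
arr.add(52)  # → {1, 7, 9, 52, 54, 56, 57, 59, 62, 96}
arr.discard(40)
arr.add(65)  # {1, 7, 9, 52, 54, 56, 57, 59, 62, 65, 96}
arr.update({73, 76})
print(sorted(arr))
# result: [1, 7, 9, 52, 54, 56, 57, 59, 62, 65, 73, 76, 96]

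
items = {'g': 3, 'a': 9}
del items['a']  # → {'g': 3}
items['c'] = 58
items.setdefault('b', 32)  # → 32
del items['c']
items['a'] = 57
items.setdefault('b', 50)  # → 32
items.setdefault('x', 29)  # 29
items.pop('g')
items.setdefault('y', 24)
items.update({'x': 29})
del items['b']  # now {'a': 57, 'x': 29, 'y': 24}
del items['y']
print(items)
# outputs {'a': 57, 'x': 29}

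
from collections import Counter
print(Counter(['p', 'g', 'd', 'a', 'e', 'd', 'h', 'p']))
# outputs Counter({'p': 2, 'd': 2, 'g': 1, 'a': 1, 'e': 1, 'h': 1})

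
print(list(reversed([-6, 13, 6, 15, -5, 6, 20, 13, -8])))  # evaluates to [-8, 13, 20, 6, -5, 15, 6, 13, -6]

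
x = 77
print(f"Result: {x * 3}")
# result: Result: 231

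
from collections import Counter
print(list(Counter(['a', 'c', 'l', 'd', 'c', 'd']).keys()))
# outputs ['a', 'c', 'l', 'd']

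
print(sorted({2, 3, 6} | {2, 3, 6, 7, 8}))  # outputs [2, 3, 6, 7, 8]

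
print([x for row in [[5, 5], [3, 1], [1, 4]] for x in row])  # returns [5, 5, 3, 1, 1, 4]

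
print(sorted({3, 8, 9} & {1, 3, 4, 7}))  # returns [3]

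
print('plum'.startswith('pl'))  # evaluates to True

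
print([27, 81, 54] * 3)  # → [27, 81, 54, 27, 81, 54, 27, 81, 54]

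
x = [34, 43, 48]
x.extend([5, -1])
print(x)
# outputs [34, 43, 48, 5, -1]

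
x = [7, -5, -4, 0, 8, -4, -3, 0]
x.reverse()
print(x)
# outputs [0, -3, -4, 8, 0, -4, -5, 7]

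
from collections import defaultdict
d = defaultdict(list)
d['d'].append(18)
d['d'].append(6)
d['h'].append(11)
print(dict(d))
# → {'d': [18, 6], 'h': [11]}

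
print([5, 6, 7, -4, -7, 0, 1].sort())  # None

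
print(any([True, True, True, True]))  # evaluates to True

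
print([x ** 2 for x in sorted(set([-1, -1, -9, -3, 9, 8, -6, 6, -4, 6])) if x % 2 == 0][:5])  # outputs [36, 16, 36, 64]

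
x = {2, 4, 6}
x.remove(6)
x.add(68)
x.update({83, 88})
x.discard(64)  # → {2, 4, 68, 83, 88}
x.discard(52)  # {2, 4, 68, 83, 88}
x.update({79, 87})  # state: {2, 4, 68, 79, 83, 87, 88}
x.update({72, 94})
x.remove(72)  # {2, 4, 68, 79, 83, 87, 88, 94}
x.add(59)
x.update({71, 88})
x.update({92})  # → {2, 4, 59, 68, 71, 79, 83, 87, 88, 92, 94}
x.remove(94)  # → {2, 4, 59, 68, 71, 79, 83, 87, 88, 92}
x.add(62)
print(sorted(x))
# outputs [2, 4, 59, 62, 68, 71, 79, 83, 87, 88, 92]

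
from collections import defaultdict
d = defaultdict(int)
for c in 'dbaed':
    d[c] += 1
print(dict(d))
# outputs {'d': 2, 'b': 1, 'a': 1, 'e': 1}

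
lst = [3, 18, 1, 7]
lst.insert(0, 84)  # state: [84, 3, 18, 1, 7]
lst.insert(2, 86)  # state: [84, 3, 86, 18, 1, 7]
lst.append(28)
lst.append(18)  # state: [84, 3, 86, 18, 1, 7, 28, 18]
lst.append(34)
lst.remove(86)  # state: [84, 3, 18, 1, 7, 28, 18, 34]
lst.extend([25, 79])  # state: [84, 3, 18, 1, 7, 28, 18, 34, 25, 79]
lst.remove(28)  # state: [84, 3, 18, 1, 7, 18, 34, 25, 79]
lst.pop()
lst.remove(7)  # [84, 3, 18, 1, 18, 34, 25]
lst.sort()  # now [1, 3, 18, 18, 25, 34, 84]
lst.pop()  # 84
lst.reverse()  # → [34, 25, 18, 18, 3, 1]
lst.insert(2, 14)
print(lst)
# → [34, 25, 14, 18, 18, 3, 1]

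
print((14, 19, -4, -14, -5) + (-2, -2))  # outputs (14, 19, -4, -14, -5, -2, -2)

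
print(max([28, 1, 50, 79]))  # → 79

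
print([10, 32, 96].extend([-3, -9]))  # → None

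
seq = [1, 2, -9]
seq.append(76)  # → [1, 2, -9, 76]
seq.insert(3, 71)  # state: [1, 2, -9, 71, 76]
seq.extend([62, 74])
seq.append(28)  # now [1, 2, -9, 71, 76, 62, 74, 28]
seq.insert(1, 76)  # [1, 76, 2, -9, 71, 76, 62, 74, 28]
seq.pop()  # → 28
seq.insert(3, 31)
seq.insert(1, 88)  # [1, 88, 76, 2, 31, -9, 71, 76, 62, 74]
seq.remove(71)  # [1, 88, 76, 2, 31, -9, 76, 62, 74]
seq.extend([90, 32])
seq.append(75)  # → [1, 88, 76, 2, 31, -9, 76, 62, 74, 90, 32, 75]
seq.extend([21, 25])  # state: [1, 88, 76, 2, 31, -9, 76, 62, 74, 90, 32, 75, 21, 25]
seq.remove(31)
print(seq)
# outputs [1, 88, 76, 2, -9, 76, 62, 74, 90, 32, 75, 21, 25]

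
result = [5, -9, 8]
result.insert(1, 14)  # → [5, 14, -9, 8]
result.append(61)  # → [5, 14, -9, 8, 61]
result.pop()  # 61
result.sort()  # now [-9, 5, 8, 14]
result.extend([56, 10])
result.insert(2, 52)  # [-9, 5, 52, 8, 14, 56, 10]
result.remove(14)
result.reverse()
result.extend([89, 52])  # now [10, 56, 8, 52, 5, -9, 89, 52]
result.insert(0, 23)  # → [23, 10, 56, 8, 52, 5, -9, 89, 52]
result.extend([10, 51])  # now [23, 10, 56, 8, 52, 5, -9, 89, 52, 10, 51]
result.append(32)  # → [23, 10, 56, 8, 52, 5, -9, 89, 52, 10, 51, 32]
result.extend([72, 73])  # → [23, 10, 56, 8, 52, 5, -9, 89, 52, 10, 51, 32, 72, 73]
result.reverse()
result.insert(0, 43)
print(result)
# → [43, 73, 72, 32, 51, 10, 52, 89, -9, 5, 52, 8, 56, 10, 23]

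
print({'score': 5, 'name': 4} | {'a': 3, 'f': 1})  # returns {'score': 5, 'name': 4, 'a': 3, 'f': 1}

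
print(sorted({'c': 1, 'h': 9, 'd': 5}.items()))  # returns [('c', 1), ('d', 5), ('h', 9)]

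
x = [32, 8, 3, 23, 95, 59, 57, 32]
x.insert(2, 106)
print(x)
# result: [32, 8, 106, 3, 23, 95, 59, 57, 32]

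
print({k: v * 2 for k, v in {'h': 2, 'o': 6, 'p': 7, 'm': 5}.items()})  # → {'h': 4, 'o': 12, 'p': 14, 'm': 10}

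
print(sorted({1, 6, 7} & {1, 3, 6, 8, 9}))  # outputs [1, 6]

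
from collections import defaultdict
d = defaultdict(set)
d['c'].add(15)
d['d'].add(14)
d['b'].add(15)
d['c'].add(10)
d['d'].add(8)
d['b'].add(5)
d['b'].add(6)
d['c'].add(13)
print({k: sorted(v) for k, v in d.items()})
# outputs {'c': [10, 13, 15], 'd': [8, 14], 'b': [5, 6, 15]}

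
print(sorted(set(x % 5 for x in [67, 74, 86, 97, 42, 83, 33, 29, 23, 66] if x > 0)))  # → [1, 2, 3, 4]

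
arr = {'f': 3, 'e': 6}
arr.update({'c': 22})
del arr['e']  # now {'f': 3, 'c': 22}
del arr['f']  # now {'c': 22}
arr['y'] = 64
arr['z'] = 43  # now {'c': 22, 'y': 64, 'z': 43}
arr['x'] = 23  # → {'c': 22, 'y': 64, 'z': 43, 'x': 23}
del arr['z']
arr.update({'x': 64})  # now {'c': 22, 'y': 64, 'x': 64}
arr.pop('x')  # 64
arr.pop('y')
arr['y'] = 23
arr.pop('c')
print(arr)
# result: {'y': 23}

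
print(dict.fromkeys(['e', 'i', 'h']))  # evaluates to {'e': None, 'i': None, 'h': None}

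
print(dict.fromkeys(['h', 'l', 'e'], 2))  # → {'h': 2, 'l': 2, 'e': 2}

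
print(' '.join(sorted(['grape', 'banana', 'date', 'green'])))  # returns banana date grape green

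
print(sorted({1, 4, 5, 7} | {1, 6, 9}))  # [1, 4, 5, 6, 7, 9]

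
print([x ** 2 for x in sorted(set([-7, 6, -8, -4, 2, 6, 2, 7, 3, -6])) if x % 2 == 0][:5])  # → [64, 36, 16, 4, 36]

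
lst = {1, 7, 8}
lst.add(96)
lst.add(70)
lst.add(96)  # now {1, 7, 8, 70, 96}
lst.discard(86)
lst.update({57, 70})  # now {1, 7, 8, 57, 70, 96}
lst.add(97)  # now {1, 7, 8, 57, 70, 96, 97}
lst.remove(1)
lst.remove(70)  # {7, 8, 57, 96, 97}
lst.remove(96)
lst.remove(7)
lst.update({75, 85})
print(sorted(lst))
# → [8, 57, 75, 85, 97]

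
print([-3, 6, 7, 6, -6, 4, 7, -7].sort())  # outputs None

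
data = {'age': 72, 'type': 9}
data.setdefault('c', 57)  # 57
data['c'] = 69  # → {'age': 72, 'type': 9, 'c': 69}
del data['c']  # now {'age': 72, 'type': 9}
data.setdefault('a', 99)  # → 99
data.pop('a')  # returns 99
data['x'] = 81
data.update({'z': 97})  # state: {'age': 72, 'type': 9, 'x': 81, 'z': 97}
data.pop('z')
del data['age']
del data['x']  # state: {'type': 9}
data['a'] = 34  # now {'type': 9, 'a': 34}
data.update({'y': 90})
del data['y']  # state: {'type': 9, 'a': 34}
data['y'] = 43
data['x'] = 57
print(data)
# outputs {'type': 9, 'a': 34, 'y': 43, 'x': 57}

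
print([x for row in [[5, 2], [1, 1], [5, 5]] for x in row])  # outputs [5, 2, 1, 1, 5, 5]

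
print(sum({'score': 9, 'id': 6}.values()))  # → 15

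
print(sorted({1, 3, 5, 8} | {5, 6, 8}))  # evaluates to [1, 3, 5, 6, 8]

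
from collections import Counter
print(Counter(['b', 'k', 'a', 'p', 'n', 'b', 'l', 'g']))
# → Counter({'b': 2, 'k': 1, 'a': 1, 'p': 1, 'n': 1, 'l': 1, 'g': 1})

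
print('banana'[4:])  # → na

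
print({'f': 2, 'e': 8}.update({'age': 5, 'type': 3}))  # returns None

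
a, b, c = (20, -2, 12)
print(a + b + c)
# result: 30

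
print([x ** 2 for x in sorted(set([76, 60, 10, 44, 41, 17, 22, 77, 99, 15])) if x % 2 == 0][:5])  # [100, 484, 1936, 3600, 5776]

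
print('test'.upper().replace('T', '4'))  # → 4ES4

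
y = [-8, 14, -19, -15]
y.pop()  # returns -15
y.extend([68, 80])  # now [-8, 14, -19, 68, 80]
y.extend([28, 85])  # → [-8, 14, -19, 68, 80, 28, 85]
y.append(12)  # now [-8, 14, -19, 68, 80, 28, 85, 12]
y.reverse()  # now [12, 85, 28, 80, 68, -19, 14, -8]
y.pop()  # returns -8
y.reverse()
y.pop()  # 12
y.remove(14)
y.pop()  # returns 85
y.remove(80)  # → [-19, 68, 28]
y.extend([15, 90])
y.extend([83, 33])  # [-19, 68, 28, 15, 90, 83, 33]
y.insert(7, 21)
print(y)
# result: [-19, 68, 28, 15, 90, 83, 33, 21]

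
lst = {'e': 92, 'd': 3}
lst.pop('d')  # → 3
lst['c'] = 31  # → {'e': 92, 'c': 31}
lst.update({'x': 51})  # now {'e': 92, 'c': 31, 'x': 51}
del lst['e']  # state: {'c': 31, 'x': 51}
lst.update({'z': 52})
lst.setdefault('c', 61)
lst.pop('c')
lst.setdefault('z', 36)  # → 52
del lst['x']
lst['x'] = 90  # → {'z': 52, 'x': 90}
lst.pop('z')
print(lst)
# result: {'x': 90}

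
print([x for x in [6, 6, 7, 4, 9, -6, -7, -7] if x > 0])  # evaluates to [6, 6, 7, 4, 9]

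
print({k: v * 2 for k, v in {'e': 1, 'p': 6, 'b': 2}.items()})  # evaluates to {'e': 2, 'p': 12, 'b': 4}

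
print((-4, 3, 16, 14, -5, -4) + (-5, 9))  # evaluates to (-4, 3, 16, 14, -5, -4, -5, 9)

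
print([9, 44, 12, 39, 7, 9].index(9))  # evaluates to 0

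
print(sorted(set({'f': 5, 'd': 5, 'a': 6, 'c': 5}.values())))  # [5, 6]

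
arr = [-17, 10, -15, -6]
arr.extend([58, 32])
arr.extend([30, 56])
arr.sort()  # [-17, -15, -6, 10, 30, 32, 56, 58]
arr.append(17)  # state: [-17, -15, -6, 10, 30, 32, 56, 58, 17]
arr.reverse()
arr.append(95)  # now [17, 58, 56, 32, 30, 10, -6, -15, -17, 95]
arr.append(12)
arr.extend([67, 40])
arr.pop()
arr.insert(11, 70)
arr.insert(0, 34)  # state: [34, 17, 58, 56, 32, 30, 10, -6, -15, -17, 95, 12, 70, 67]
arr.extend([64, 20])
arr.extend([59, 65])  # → [34, 17, 58, 56, 32, 30, 10, -6, -15, -17, 95, 12, 70, 67, 64, 20, 59, 65]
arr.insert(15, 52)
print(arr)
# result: [34, 17, 58, 56, 32, 30, 10, -6, -15, -17, 95, 12, 70, 67, 64, 52, 20, 59, 65]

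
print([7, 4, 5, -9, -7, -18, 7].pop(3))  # -9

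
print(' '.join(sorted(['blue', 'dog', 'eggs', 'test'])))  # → blue dog eggs test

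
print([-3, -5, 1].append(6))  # None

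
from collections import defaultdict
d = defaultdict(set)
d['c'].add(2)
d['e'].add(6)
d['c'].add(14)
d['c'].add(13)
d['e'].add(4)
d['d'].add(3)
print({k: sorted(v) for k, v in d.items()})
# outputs {'c': [2, 13, 14], 'e': [4, 6], 'd': [3]}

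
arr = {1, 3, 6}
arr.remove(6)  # {1, 3}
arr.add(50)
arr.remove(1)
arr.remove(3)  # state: {50}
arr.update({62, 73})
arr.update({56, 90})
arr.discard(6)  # {50, 56, 62, 73, 90}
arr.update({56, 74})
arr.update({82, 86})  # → {50, 56, 62, 73, 74, 82, 86, 90}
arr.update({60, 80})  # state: {50, 56, 60, 62, 73, 74, 80, 82, 86, 90}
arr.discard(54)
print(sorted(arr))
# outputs [50, 56, 60, 62, 73, 74, 80, 82, 86, 90]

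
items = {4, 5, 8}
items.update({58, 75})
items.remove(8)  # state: {4, 5, 58, 75}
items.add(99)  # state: {4, 5, 58, 75, 99}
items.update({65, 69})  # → {4, 5, 58, 65, 69, 75, 99}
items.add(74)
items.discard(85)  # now {4, 5, 58, 65, 69, 74, 75, 99}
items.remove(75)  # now {4, 5, 58, 65, 69, 74, 99}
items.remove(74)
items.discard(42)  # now {4, 5, 58, 65, 69, 99}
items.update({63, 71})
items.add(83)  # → {4, 5, 58, 63, 65, 69, 71, 83, 99}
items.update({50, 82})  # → {4, 5, 50, 58, 63, 65, 69, 71, 82, 83, 99}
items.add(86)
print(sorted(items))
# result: [4, 5, 50, 58, 63, 65, 69, 71, 82, 83, 86, 99]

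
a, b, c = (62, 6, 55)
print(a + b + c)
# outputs 123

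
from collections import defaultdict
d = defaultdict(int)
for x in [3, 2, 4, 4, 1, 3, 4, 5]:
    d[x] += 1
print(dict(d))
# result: {3: 2, 2: 1, 4: 3, 1: 1, 5: 1}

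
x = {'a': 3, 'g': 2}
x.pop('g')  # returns 2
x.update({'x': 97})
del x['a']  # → {'x': 97}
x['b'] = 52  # {'x': 97, 'b': 52}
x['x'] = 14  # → {'x': 14, 'b': 52}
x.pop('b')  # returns 52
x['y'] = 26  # {'x': 14, 'y': 26}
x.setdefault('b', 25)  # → 25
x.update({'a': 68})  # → {'x': 14, 'y': 26, 'b': 25, 'a': 68}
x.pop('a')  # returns 68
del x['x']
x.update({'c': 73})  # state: {'y': 26, 'b': 25, 'c': 73}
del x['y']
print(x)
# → {'b': 25, 'c': 73}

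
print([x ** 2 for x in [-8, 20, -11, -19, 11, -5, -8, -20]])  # [64, 400, 121, 361, 121, 25, 64, 400]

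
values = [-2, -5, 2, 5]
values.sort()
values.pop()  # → 5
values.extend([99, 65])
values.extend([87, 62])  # [-5, -2, 2, 99, 65, 87, 62]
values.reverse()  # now [62, 87, 65, 99, 2, -2, -5]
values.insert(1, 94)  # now [62, 94, 87, 65, 99, 2, -2, -5]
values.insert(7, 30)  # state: [62, 94, 87, 65, 99, 2, -2, 30, -5]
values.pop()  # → -5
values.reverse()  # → [30, -2, 2, 99, 65, 87, 94, 62]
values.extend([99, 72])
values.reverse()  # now [72, 99, 62, 94, 87, 65, 99, 2, -2, 30]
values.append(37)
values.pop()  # 37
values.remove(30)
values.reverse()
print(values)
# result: [-2, 2, 99, 65, 87, 94, 62, 99, 72]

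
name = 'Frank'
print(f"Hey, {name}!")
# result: Hey, Frank!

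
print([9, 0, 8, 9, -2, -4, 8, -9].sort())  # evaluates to None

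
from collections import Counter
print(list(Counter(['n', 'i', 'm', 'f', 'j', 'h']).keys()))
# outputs ['n', 'i', 'm', 'f', 'j', 'h']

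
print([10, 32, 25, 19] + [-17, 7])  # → [10, 32, 25, 19, -17, 7]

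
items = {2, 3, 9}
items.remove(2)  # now {3, 9}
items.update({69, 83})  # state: {3, 9, 69, 83}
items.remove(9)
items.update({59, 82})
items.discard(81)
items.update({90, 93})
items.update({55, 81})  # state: {3, 55, 59, 69, 81, 82, 83, 90, 93}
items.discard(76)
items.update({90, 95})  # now {3, 55, 59, 69, 81, 82, 83, 90, 93, 95}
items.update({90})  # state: {3, 55, 59, 69, 81, 82, 83, 90, 93, 95}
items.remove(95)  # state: {3, 55, 59, 69, 81, 82, 83, 90, 93}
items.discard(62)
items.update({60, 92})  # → {3, 55, 59, 60, 69, 81, 82, 83, 90, 92, 93}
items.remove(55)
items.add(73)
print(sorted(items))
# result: [3, 59, 60, 69, 73, 81, 82, 83, 90, 92, 93]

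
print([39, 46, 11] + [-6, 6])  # [39, 46, 11, -6, 6]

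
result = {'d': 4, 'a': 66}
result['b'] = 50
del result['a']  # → {'d': 4, 'b': 50}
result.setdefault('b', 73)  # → 50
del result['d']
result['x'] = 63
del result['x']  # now {'b': 50}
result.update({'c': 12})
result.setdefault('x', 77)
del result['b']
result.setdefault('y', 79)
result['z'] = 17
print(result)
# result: {'c': 12, 'x': 77, 'y': 79, 'z': 17}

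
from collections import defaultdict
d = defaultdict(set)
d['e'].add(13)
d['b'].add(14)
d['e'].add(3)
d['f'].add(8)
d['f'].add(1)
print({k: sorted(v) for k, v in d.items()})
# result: {'e': [3, 13], 'b': [14], 'f': [1, 8]}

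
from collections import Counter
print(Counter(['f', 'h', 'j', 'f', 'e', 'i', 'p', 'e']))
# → Counter({'f': 2, 'e': 2, 'h': 1, 'j': 1, 'i': 1, 'p': 1})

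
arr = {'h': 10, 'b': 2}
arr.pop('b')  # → 2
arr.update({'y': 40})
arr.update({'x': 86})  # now {'h': 10, 'y': 40, 'x': 86}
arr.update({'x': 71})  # {'h': 10, 'y': 40, 'x': 71}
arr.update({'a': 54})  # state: {'h': 10, 'y': 40, 'x': 71, 'a': 54}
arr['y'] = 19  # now {'h': 10, 'y': 19, 'x': 71, 'a': 54}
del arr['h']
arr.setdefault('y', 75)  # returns 19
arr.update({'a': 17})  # {'y': 19, 'x': 71, 'a': 17}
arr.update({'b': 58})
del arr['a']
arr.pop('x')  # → 71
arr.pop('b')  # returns 58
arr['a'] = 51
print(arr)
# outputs {'y': 19, 'a': 51}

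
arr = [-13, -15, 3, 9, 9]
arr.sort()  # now [-15, -13, 3, 9, 9]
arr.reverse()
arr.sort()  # [-15, -13, 3, 9, 9]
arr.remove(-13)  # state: [-15, 3, 9, 9]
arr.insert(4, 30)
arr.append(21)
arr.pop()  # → 21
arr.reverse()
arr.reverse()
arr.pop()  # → 30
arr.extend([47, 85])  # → [-15, 3, 9, 9, 47, 85]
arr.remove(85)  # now [-15, 3, 9, 9, 47]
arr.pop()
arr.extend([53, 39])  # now [-15, 3, 9, 9, 53, 39]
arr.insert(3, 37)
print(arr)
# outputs [-15, 3, 9, 37, 9, 53, 39]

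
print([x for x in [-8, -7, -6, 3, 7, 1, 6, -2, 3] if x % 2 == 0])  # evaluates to [-8, -6, 6, -2]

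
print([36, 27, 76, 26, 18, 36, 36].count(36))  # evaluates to 3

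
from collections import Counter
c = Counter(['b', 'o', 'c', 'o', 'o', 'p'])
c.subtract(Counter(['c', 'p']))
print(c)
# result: Counter({'o': 3, 'b': 1, 'c': 0, 'p': 0})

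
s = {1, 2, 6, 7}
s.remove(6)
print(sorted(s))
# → [1, 2, 7]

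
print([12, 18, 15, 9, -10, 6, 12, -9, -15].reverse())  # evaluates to None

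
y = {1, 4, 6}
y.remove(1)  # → {4, 6}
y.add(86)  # {4, 6, 86}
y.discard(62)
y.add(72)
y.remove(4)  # {6, 72, 86}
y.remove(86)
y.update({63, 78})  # {6, 63, 72, 78}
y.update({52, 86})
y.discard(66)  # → {6, 52, 63, 72, 78, 86}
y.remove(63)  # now {6, 52, 72, 78, 86}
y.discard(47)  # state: {6, 52, 72, 78, 86}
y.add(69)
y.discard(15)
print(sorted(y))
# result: [6, 52, 69, 72, 78, 86]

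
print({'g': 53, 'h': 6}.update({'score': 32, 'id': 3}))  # None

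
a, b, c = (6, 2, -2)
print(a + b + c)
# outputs 6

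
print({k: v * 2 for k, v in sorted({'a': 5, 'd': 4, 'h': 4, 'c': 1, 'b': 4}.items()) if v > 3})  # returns {'a': 10, 'b': 8, 'd': 8, 'h': 8}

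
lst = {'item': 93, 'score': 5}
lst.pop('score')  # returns 5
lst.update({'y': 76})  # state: {'item': 93, 'y': 76}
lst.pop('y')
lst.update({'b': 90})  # {'item': 93, 'b': 90}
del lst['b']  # {'item': 93}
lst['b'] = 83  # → {'item': 93, 'b': 83}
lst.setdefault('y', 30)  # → 30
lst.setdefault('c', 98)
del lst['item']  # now {'b': 83, 'y': 30, 'c': 98}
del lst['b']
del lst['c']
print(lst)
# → {'y': 30}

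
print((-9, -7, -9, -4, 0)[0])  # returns -9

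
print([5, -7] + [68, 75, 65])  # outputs [5, -7, 68, 75, 65]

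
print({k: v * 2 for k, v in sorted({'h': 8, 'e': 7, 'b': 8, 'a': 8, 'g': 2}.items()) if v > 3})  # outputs {'a': 16, 'b': 16, 'e': 14, 'h': 16}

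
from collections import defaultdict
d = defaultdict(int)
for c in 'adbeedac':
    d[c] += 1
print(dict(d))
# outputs {'a': 2, 'd': 2, 'b': 1, 'e': 2, 'c': 1}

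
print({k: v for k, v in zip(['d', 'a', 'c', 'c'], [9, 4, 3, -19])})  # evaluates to {'d': 9, 'a': 4, 'c': -19}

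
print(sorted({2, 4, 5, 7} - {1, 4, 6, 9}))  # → [2, 5, 7]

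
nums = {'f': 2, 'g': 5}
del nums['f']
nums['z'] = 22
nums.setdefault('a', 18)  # 18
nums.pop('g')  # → 5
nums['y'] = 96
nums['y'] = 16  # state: {'z': 22, 'a': 18, 'y': 16}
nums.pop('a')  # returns 18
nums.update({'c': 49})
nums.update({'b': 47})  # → {'z': 22, 'y': 16, 'c': 49, 'b': 47}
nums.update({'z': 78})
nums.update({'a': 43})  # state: {'z': 78, 'y': 16, 'c': 49, 'b': 47, 'a': 43}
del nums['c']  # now {'z': 78, 'y': 16, 'b': 47, 'a': 43}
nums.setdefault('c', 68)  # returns 68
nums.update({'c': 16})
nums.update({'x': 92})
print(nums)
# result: {'z': 78, 'y': 16, 'b': 47, 'a': 43, 'c': 16, 'x': 92}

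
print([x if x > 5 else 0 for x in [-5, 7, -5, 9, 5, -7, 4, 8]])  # [0, 7, 0, 9, 0, 0, 0, 8]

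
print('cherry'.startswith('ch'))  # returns True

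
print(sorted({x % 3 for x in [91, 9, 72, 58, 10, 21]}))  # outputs [0, 1]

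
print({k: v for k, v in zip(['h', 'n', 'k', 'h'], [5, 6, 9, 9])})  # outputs {'h': 9, 'n': 6, 'k': 9}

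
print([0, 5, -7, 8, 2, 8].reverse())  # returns None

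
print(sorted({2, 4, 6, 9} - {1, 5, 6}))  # [2, 4, 9]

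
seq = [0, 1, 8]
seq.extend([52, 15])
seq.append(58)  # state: [0, 1, 8, 52, 15, 58]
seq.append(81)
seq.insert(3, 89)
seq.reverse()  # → [81, 58, 15, 52, 89, 8, 1, 0]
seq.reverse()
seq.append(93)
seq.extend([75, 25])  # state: [0, 1, 8, 89, 52, 15, 58, 81, 93, 75, 25]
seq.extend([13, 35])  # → [0, 1, 8, 89, 52, 15, 58, 81, 93, 75, 25, 13, 35]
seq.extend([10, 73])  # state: [0, 1, 8, 89, 52, 15, 58, 81, 93, 75, 25, 13, 35, 10, 73]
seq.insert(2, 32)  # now [0, 1, 32, 8, 89, 52, 15, 58, 81, 93, 75, 25, 13, 35, 10, 73]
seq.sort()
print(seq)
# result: [0, 1, 8, 10, 13, 15, 25, 32, 35, 52, 58, 73, 75, 81, 89, 93]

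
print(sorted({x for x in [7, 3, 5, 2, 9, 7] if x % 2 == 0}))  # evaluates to [2]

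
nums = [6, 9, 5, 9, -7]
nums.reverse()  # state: [-7, 9, 5, 9, 6]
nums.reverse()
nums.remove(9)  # [6, 5, 9, -7]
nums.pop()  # -7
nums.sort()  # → [5, 6, 9]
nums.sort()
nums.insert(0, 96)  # [96, 5, 6, 9]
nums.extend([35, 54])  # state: [96, 5, 6, 9, 35, 54]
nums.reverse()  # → [54, 35, 9, 6, 5, 96]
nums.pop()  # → 96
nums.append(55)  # [54, 35, 9, 6, 5, 55]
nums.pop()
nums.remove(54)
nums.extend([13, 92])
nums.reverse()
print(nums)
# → [92, 13, 5, 6, 9, 35]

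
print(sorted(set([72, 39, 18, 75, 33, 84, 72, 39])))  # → [18, 33, 39, 72, 75, 84]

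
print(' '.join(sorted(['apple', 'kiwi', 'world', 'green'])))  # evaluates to apple green kiwi world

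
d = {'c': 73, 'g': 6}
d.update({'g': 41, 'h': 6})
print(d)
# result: {'c': 73, 'g': 41, 'h': 6}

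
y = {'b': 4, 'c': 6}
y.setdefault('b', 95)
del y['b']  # {'c': 6}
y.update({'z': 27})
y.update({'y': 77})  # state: {'c': 6, 'z': 27, 'y': 77}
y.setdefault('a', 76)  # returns 76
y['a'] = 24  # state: {'c': 6, 'z': 27, 'y': 77, 'a': 24}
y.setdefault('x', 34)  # 34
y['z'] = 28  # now {'c': 6, 'z': 28, 'y': 77, 'a': 24, 'x': 34}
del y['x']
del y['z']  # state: {'c': 6, 'y': 77, 'a': 24}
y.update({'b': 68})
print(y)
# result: {'c': 6, 'y': 77, 'a': 24, 'b': 68}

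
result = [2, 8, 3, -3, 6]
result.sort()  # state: [-3, 2, 3, 6, 8]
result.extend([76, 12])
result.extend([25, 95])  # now [-3, 2, 3, 6, 8, 76, 12, 25, 95]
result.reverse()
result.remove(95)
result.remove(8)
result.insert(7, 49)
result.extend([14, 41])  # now [25, 12, 76, 6, 3, 2, -3, 49, 14, 41]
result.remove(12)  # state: [25, 76, 6, 3, 2, -3, 49, 14, 41]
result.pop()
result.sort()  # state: [-3, 2, 3, 6, 14, 25, 49, 76]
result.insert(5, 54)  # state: [-3, 2, 3, 6, 14, 54, 25, 49, 76]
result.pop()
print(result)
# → [-3, 2, 3, 6, 14, 54, 25, 49]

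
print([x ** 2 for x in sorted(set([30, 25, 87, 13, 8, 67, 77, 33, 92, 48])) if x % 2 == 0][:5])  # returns [64, 900, 2304, 8464]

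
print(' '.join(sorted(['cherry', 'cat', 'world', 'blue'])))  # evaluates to blue cat cherry world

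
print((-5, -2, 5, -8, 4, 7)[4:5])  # (4,)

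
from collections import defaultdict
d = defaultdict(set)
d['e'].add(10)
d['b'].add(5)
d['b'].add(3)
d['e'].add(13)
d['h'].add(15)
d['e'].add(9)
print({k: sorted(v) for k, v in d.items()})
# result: {'e': [9, 10, 13], 'b': [3, 5], 'h': [15]}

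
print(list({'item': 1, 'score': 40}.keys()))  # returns ['item', 'score']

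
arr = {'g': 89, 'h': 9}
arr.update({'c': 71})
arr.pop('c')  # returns 71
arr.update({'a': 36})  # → {'g': 89, 'h': 9, 'a': 36}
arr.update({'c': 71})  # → {'g': 89, 'h': 9, 'a': 36, 'c': 71}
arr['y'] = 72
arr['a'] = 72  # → {'g': 89, 'h': 9, 'a': 72, 'c': 71, 'y': 72}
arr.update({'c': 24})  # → {'g': 89, 'h': 9, 'a': 72, 'c': 24, 'y': 72}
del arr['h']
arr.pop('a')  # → 72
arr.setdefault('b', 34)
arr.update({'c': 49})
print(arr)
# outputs {'g': 89, 'c': 49, 'y': 72, 'b': 34}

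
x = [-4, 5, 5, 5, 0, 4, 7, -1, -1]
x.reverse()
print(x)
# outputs [-1, -1, 7, 4, 0, 5, 5, 5, -4]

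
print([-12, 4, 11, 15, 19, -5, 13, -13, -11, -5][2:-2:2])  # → [11, 19, 13]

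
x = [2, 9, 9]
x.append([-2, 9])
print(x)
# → [2, 9, 9, [-2, 9]]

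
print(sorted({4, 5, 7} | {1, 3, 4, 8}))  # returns [1, 3, 4, 5, 7, 8]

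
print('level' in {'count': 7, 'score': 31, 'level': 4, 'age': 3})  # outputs True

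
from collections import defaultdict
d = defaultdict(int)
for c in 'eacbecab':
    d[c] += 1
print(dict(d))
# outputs {'e': 2, 'a': 2, 'c': 2, 'b': 2}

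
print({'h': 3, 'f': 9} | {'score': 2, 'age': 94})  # {'h': 3, 'f': 9, 'score': 2, 'age': 94}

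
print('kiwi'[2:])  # wi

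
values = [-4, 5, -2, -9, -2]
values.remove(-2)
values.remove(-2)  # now [-4, 5, -9]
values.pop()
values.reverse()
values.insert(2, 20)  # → [5, -4, 20]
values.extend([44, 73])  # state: [5, -4, 20, 44, 73]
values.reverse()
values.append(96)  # [73, 44, 20, -4, 5, 96]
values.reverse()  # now [96, 5, -4, 20, 44, 73]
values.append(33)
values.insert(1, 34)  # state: [96, 34, 5, -4, 20, 44, 73, 33]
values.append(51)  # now [96, 34, 5, -4, 20, 44, 73, 33, 51]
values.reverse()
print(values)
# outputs [51, 33, 73, 44, 20, -4, 5, 34, 96]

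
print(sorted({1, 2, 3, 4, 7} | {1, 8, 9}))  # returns [1, 2, 3, 4, 7, 8, 9]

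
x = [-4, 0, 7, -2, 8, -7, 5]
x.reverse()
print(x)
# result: [5, -7, 8, -2, 7, 0, -4]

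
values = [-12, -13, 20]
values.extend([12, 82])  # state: [-12, -13, 20, 12, 82]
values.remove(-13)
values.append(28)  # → [-12, 20, 12, 82, 28]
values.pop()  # 28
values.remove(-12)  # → [20, 12, 82]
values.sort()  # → [12, 20, 82]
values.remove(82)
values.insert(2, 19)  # [12, 20, 19]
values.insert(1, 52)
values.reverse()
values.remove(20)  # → [19, 52, 12]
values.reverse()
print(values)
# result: [12, 52, 19]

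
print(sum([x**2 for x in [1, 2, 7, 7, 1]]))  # 104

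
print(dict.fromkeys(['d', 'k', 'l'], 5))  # {'d': 5, 'k': 5, 'l': 5}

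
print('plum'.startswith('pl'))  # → True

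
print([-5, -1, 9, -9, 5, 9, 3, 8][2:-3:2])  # [9, 5]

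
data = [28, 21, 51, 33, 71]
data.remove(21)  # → [28, 51, 33, 71]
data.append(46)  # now [28, 51, 33, 71, 46]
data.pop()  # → 46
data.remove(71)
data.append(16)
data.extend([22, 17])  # [28, 51, 33, 16, 22, 17]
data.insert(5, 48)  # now [28, 51, 33, 16, 22, 48, 17]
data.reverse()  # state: [17, 48, 22, 16, 33, 51, 28]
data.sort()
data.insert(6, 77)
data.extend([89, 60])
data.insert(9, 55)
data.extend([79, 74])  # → [16, 17, 22, 28, 33, 48, 77, 51, 89, 55, 60, 79, 74]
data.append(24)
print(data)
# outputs [16, 17, 22, 28, 33, 48, 77, 51, 89, 55, 60, 79, 74, 24]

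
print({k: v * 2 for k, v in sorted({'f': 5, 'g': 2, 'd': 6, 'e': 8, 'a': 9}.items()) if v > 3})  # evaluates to {'a': 18, 'd': 12, 'e': 16, 'f': 10}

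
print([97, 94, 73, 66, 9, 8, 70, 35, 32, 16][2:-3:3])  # [73, 8]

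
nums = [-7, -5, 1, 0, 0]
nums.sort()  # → [-7, -5, 0, 0, 1]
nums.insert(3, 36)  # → [-7, -5, 0, 36, 0, 1]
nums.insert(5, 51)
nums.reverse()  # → [1, 51, 0, 36, 0, -5, -7]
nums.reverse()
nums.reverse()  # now [1, 51, 0, 36, 0, -5, -7]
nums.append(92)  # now [1, 51, 0, 36, 0, -5, -7, 92]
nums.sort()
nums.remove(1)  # [-7, -5, 0, 0, 36, 51, 92]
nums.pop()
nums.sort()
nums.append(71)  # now [-7, -5, 0, 0, 36, 51, 71]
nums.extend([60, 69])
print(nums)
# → [-7, -5, 0, 0, 36, 51, 71, 60, 69]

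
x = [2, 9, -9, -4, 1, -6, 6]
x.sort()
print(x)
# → [-9, -6, -4, 1, 2, 6, 9]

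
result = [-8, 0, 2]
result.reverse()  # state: [2, 0, -8]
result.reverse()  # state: [-8, 0, 2]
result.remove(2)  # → [-8, 0]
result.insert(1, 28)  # [-8, 28, 0]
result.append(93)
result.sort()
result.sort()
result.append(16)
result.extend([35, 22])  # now [-8, 0, 28, 93, 16, 35, 22]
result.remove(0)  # [-8, 28, 93, 16, 35, 22]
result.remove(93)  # [-8, 28, 16, 35, 22]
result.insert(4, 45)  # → [-8, 28, 16, 35, 45, 22]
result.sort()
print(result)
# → [-8, 16, 22, 28, 35, 45]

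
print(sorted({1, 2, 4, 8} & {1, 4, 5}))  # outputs [1, 4]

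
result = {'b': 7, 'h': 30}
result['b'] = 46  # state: {'b': 46, 'h': 30}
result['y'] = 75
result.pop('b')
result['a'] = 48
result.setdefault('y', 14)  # 75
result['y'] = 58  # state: {'h': 30, 'y': 58, 'a': 48}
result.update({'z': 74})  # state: {'h': 30, 'y': 58, 'a': 48, 'z': 74}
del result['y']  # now {'h': 30, 'a': 48, 'z': 74}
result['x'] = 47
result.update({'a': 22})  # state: {'h': 30, 'a': 22, 'z': 74, 'x': 47}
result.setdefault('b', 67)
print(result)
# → {'h': 30, 'a': 22, 'z': 74, 'x': 47, 'b': 67}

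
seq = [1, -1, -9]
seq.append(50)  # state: [1, -1, -9, 50]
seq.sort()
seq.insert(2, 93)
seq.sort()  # [-9, -1, 1, 50, 93]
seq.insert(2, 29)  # [-9, -1, 29, 1, 50, 93]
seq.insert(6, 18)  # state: [-9, -1, 29, 1, 50, 93, 18]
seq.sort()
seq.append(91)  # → [-9, -1, 1, 18, 29, 50, 93, 91]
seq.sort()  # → [-9, -1, 1, 18, 29, 50, 91, 93]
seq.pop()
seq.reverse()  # [91, 50, 29, 18, 1, -1, -9]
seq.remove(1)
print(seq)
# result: [91, 50, 29, 18, -1, -9]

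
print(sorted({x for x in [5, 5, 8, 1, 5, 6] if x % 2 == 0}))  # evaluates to [6, 8]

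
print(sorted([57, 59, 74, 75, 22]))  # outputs [22, 57, 59, 74, 75]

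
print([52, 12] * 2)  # [52, 12, 52, 12]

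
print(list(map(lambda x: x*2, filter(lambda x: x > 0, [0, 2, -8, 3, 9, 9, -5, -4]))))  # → [4, 6, 18, 18]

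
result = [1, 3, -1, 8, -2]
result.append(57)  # [1, 3, -1, 8, -2, 57]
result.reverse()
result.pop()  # 1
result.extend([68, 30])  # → [57, -2, 8, -1, 3, 68, 30]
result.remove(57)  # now [-2, 8, -1, 3, 68, 30]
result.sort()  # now [-2, -1, 3, 8, 30, 68]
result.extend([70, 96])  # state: [-2, -1, 3, 8, 30, 68, 70, 96]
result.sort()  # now [-2, -1, 3, 8, 30, 68, 70, 96]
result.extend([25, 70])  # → [-2, -1, 3, 8, 30, 68, 70, 96, 25, 70]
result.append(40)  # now [-2, -1, 3, 8, 30, 68, 70, 96, 25, 70, 40]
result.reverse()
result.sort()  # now [-2, -1, 3, 8, 25, 30, 40, 68, 70, 70, 96]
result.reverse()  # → [96, 70, 70, 68, 40, 30, 25, 8, 3, -1, -2]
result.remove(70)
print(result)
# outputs [96, 70, 68, 40, 30, 25, 8, 3, -1, -2]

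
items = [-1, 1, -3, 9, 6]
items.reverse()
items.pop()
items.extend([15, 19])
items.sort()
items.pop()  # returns 19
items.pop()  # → 15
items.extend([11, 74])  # [-3, 1, 6, 9, 11, 74]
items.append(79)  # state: [-3, 1, 6, 9, 11, 74, 79]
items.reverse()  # [79, 74, 11, 9, 6, 1, -3]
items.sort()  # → [-3, 1, 6, 9, 11, 74, 79]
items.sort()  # [-3, 1, 6, 9, 11, 74, 79]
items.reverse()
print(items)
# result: [79, 74, 11, 9, 6, 1, -3]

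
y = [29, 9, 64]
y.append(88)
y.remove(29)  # [9, 64, 88]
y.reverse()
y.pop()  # 9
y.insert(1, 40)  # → [88, 40, 64]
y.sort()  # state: [40, 64, 88]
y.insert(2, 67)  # [40, 64, 67, 88]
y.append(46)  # [40, 64, 67, 88, 46]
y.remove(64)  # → [40, 67, 88, 46]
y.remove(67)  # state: [40, 88, 46]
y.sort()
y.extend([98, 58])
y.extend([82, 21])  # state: [40, 46, 88, 98, 58, 82, 21]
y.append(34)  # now [40, 46, 88, 98, 58, 82, 21, 34]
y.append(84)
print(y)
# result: [40, 46, 88, 98, 58, 82, 21, 34, 84]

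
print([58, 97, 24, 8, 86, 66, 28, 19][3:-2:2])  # [8, 66]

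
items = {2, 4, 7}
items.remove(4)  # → {2, 7}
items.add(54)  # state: {2, 7, 54}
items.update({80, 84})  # {2, 7, 54, 80, 84}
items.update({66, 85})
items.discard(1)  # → {2, 7, 54, 66, 80, 84, 85}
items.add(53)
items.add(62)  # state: {2, 7, 53, 54, 62, 66, 80, 84, 85}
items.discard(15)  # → {2, 7, 53, 54, 62, 66, 80, 84, 85}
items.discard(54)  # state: {2, 7, 53, 62, 66, 80, 84, 85}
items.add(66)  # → {2, 7, 53, 62, 66, 80, 84, 85}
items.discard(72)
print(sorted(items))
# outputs [2, 7, 53, 62, 66, 80, 84, 85]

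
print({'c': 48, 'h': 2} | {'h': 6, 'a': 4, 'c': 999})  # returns {'c': 999, 'h': 6, 'a': 4}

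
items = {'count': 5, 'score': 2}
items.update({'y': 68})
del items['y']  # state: {'count': 5, 'score': 2}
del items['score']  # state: {'count': 5}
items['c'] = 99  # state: {'count': 5, 'c': 99}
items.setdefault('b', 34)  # 34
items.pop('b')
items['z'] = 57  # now {'count': 5, 'c': 99, 'z': 57}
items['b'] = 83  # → {'count': 5, 'c': 99, 'z': 57, 'b': 83}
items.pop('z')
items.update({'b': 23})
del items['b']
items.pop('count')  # 5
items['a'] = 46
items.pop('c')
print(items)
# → {'a': 46}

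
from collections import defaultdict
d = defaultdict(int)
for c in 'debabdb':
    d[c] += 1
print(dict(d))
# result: {'d': 2, 'e': 1, 'b': 3, 'a': 1}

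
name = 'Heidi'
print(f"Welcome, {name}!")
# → Welcome, Heidi!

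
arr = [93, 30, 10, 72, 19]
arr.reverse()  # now [19, 72, 10, 30, 93]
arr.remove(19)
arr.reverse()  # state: [93, 30, 10, 72]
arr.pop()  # 72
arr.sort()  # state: [10, 30, 93]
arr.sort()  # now [10, 30, 93]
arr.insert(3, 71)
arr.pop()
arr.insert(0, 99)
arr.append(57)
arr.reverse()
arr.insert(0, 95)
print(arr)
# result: [95, 57, 93, 30, 10, 99]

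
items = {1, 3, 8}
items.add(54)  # {1, 3, 8, 54}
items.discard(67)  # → {1, 3, 8, 54}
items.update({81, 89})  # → {1, 3, 8, 54, 81, 89}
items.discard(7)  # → {1, 3, 8, 54, 81, 89}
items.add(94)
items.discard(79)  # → {1, 3, 8, 54, 81, 89, 94}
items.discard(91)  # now {1, 3, 8, 54, 81, 89, 94}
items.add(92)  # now {1, 3, 8, 54, 81, 89, 92, 94}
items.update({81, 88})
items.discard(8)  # {1, 3, 54, 81, 88, 89, 92, 94}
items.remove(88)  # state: {1, 3, 54, 81, 89, 92, 94}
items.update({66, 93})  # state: {1, 3, 54, 66, 81, 89, 92, 93, 94}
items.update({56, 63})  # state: {1, 3, 54, 56, 63, 66, 81, 89, 92, 93, 94}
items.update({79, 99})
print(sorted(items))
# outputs [1, 3, 54, 56, 63, 66, 79, 81, 89, 92, 93, 94, 99]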